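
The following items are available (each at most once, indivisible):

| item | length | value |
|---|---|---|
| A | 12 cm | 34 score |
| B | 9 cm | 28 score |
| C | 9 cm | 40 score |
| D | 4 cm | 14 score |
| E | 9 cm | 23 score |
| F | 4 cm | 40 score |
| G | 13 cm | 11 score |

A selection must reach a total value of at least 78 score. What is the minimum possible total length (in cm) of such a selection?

Subsets with value ≥ 78, sorted by total length:
- C+F: length 13, value 80
- C+D+F: length 17, value 94
- B+D+F: length 17, value 82
- A+D+F: length 20, value 88
Minimum length: 13 cm.

13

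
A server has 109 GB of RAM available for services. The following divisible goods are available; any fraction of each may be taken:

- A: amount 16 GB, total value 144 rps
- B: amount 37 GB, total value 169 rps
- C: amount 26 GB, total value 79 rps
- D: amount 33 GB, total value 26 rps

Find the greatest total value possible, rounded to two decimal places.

Take in order of value per unit:
- A (144/16 per unit): all 16 → value 144, running total 144.00
- B (169/37 per unit): all 37 → value 169, running total 313.00
- C (79/26 per unit): all 26 → value 79, running total 392.00
- D (26/33 per unit): 30 of 33 → value 30×26/33 = 23.6364, running total 415.64
Total 415.64.

415.64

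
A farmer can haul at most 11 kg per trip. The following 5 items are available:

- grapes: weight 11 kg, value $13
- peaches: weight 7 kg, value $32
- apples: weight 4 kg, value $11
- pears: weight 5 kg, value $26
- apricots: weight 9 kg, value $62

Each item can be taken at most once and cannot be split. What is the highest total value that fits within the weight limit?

$62

This is a 0/1 knapsack; check combinations near the capacity.
- apricots: weight 9, value 62
- peaches+apples: weight 7+4=11, value 32+11=43
- apples+pears: weight 4+5=9, value 11+26=37
- peaches: weight 7, value 32
- pears: weight 5, value 26
Best: $62.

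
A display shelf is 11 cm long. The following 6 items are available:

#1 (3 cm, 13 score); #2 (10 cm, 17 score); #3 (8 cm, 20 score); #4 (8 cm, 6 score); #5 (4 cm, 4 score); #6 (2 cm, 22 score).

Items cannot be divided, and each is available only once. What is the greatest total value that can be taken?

42 score

Check high-value combinations within 11 cm:
- #3+#6: length 8+2=10, value 20+22=42
- #1+#5+#6: length 3+4+2=9, value 13+4+22=39
- #1+#6: length 3+2=5, value 13+22=35
- #1+#3: length 3+8=11, value 13+20=33
- #4+#6: length 8+2=10, value 6+22=28
Best: 42 score.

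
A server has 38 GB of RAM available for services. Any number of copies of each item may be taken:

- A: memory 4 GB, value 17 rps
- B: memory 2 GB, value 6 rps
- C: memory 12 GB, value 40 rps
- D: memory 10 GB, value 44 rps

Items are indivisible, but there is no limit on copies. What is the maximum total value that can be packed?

166 rps

Best value-per-unit is D at 44/10; filling with it alone gives 3×44 = 132.
Optimal mix: 2×A + 3×D → memory 38, value 166.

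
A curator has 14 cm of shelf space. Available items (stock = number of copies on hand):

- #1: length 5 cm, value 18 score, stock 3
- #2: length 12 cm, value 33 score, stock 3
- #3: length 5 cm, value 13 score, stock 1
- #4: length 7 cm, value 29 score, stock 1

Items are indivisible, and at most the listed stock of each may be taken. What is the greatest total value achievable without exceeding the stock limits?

Top feasible selections:
- 1×#1 + 1×#4: length 12, value 47
- 1×#3 + 1×#4: length 12, value 42
- 2×#1: length 10, value 36
Best: 47 score.

47 score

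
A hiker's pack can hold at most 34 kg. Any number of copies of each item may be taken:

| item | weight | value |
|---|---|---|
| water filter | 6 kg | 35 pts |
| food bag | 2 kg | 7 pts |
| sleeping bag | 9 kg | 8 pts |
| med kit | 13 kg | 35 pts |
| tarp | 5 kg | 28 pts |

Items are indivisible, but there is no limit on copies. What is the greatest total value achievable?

196 pts

Best value-per-unit is water filter at 35/6; filling with it alone gives 5×35 = 175.
Optimal mix: 4×water filter + 2×tarp → weight 34, value 196.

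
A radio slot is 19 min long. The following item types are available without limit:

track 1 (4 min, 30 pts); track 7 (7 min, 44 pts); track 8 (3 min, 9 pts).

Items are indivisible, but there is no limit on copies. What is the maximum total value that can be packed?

134 pts

Best value-per-unit is track 1 at 30/4; filling with it alone gives 4×30 = 120.
Optimal mix: 3×track 1 + 1×track 7 → duration 19, value 134.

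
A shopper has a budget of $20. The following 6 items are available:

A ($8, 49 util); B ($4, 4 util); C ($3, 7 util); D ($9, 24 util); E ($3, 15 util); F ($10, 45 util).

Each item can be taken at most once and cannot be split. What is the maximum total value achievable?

Check high-value combinations within $20:
- A+F: cost 8+10=18, value 49+45=94
- A+D+E: cost 8+9+3=20, value 49+24+15=88
- A+C+D: cost 8+3+9=20, value 49+7+24=80
- A+B+C+E: cost 8+4+3+3=18, value 49+4+7+15=75
- A+D: cost 8+9=17, value 49+24=73
Best: 94 util.

94 util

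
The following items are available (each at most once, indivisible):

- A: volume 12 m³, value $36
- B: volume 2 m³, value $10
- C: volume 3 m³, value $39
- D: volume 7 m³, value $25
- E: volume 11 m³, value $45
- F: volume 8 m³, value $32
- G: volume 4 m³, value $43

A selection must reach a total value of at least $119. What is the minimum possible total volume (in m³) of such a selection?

Subsets with value ≥ 119, sorted by total volume:
- B+C+F+G: volume 17, value 124
- C+E+G: volume 18, value 127
- B+C+E+G: volume 20, value 137
Minimum volume: 17 m³.

17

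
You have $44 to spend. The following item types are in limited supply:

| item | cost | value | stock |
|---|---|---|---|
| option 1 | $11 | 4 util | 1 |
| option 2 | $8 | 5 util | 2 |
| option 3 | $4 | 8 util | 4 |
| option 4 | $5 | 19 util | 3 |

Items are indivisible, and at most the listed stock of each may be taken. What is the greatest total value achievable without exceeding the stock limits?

Top feasible selections:
- 1×option 2 + 4×option 3 + 3×option 4: cost 39, value 94
- 1×option 1 + 4×option 3 + 3×option 4: cost 42, value 93
Best: 94 util.

94 util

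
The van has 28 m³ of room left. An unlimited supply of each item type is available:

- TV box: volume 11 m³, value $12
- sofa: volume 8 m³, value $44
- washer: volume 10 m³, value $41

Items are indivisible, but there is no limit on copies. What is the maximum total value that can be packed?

$132

Best value-per-unit is sofa at 44/8, and filling with it alone uses volume 3×8=24. No mix of the others beats 3×44 = 132.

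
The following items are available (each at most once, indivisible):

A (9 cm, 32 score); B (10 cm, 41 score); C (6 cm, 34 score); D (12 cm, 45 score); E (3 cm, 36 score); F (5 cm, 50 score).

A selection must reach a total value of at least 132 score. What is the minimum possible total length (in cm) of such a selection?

23

Subsets with value ≥ 132, sorted by total length:
- A+C+E+F: length 23, value 152
- B+C+E+F: length 24, value 161
- C+D+E+F: length 26, value 165
Minimum length: 23 cm.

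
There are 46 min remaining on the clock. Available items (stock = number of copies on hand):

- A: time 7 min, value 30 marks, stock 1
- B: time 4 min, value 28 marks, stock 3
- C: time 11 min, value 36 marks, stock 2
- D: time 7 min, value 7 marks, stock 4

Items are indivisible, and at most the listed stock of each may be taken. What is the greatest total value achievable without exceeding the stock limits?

186 marks

Top feasible selections:
- 1×A + 3×B + 2×C: time 41, value 186
- 1×A + 2×B + 2×C + 1×D: time 44, value 165
- 1×A + 3×B + 1×C + 2×D: time 44, value 164
Best: 186 marks.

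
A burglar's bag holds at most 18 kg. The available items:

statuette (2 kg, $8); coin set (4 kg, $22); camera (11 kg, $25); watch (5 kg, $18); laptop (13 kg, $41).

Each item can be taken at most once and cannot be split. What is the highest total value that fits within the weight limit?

$63

Check high-value combinations within 18 kg:
- coin set+laptop: weight 4+13=17, value 22+41=63
- watch+laptop: weight 5+13=18, value 18+41=59
- statuette+coin set+camera: weight 2+4+11=17, value 8+22+25=55
- statuette+camera+watch: weight 2+11+5=18, value 8+25+18=51
- statuette+laptop: weight 2+13=15, value 8+41=49
Best: $63.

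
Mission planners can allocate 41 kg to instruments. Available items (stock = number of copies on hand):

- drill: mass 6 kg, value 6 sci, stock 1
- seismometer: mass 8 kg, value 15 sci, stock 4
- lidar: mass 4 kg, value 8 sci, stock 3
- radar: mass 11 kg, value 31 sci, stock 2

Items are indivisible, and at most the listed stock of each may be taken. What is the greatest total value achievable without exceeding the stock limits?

Best selections within mass 41 and stock limits:
- 1×seismometer + 2×lidar + 2×radar: mass 38, value 93
- 2×seismometer + 2×radar: mass 38, value 92
- 1×drill + 3×lidar + 2×radar: mass 40, value 92
Best: 93 sci.

93 sci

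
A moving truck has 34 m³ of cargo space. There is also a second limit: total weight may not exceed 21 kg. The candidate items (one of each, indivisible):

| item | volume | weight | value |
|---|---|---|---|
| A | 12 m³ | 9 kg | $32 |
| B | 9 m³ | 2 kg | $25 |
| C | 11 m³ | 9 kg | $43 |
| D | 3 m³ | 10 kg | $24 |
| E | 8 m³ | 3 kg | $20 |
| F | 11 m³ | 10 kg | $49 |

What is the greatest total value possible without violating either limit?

$117

Feasible sets respecting both limits:
- B+C+F: volume 31, weight 21, value 117
- A+B+F: volume 32, weight 21, value 106
- A+B+C: volume 32, weight 20, value 100
- A+C+E: volume 31, weight 21, value 95
Best: $117.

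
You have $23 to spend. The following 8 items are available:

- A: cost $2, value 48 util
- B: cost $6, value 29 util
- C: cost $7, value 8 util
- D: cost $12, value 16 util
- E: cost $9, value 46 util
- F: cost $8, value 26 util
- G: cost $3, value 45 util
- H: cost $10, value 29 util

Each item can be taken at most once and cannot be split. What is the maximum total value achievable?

168 util

Check high-value combinations within $23:
- A+B+E+G: cost 2+6+9+3=20, value 48+29+46+45=168
- A+E+F+G: cost 2+9+8+3=22, value 48+46+26+45=165
- A+B+G+H: cost 2+6+3+10=21, value 48+29+45+29=151
- A+B+F+G: cost 2+6+8+3=19, value 48+29+26+45=148
- A+F+G+H: cost 2+8+3+10=23, value 48+26+45+29=148
Best: 168 util.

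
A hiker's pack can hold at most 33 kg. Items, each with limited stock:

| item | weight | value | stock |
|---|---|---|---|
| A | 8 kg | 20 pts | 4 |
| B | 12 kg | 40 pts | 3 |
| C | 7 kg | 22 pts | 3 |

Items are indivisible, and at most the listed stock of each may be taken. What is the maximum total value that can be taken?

106 pts

Top feasible selections:
- 1×B + 3×C: weight 33, value 106
- 2×B + 1×C: weight 31, value 102
Best: 106 pts.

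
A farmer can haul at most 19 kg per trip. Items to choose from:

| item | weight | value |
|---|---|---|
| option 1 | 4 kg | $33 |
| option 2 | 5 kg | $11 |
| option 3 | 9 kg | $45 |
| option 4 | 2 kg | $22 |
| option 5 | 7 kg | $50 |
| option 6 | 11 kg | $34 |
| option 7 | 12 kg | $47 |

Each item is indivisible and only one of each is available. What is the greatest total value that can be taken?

Check high-value combinations within 19 kg:
- option 3+option 4+option 5: weight 9+2+7=18, value 45+22+50=117
- option 1+option 2+option 4+option 5: weight 4+5+2+7=18, value 33+11+22+50=116
- option 1+option 4+option 5: weight 4+2+7=13, value 33+22+50=105
- option 1+option 4+option 7: weight 4+2+12=18, value 33+22+47=102
- option 1+option 3+option 4: weight 4+9+2=15, value 33+45+22=100
Best: $117.

$117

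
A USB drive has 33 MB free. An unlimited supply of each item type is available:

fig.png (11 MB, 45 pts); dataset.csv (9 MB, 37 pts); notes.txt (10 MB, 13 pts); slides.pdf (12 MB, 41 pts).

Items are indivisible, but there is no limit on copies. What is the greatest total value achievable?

Best value-per-unit is dataset.csv at 37/9; filling with it alone gives 3×37 = 111.
Optimal mix: 3×fig.png → size 33, value 135.

135 pts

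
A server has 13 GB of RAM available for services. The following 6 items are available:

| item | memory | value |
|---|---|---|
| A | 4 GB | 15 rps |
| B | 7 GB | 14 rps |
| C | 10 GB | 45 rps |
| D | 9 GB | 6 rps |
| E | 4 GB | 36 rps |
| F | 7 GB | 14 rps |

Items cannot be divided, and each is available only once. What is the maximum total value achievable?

Check high-value combinations within 13 GB:
- A+E: memory 4+4=8, value 15+36=51
- B+E: memory 7+4=11, value 14+36=50
- E+F: memory 4+7=11, value 36+14=50
- C: memory 10, value 45
Best: 51 rps.

51 rps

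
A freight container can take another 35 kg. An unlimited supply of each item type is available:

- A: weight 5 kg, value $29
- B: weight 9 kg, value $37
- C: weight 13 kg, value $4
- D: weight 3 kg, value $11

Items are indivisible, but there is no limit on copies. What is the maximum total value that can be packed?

$203

Best value-per-unit is A at 29/5, and filling with it alone uses weight 7×5=35. No mix of the others beats 7×29 = 203.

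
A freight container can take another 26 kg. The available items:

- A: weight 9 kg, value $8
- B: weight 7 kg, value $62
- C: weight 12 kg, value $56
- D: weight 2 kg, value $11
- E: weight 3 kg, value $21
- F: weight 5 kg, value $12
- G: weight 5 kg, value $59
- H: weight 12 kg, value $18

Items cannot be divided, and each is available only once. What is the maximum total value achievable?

This is a 0/1 knapsack; check combinations near the capacity.
- B+C+D+G: weight 7+12+2+5=26, value 62+56+11+59=188
- B+C+G: weight 7+12+5=24, value 62+56+59=177
- B+D+E+F+G: weight 7+2+3+5+5=22, value 62+11+21+12+59=165
- A+B+D+E+G: weight 9+7+2+3+5=26, value 8+62+11+21+59=161
Best: $188.

$188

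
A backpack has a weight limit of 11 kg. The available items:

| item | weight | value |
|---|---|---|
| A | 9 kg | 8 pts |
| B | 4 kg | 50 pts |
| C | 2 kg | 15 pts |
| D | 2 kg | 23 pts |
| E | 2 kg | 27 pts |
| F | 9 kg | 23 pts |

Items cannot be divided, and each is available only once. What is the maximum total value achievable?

This is a 0/1 knapsack; check combinations near the capacity.
- B+C+D+E: weight 4+2+2+2=10, value 50+15+23+27=115
- B+D+E: weight 4+2+2=8, value 50+23+27=100
- B+C+E: weight 4+2+2=8, value 50+15+27=92
- B+C+D: weight 4+2+2=8, value 50+15+23=88
- B+E: weight 4+2=6, value 50+27=77
Best: 115 pts.

115 pts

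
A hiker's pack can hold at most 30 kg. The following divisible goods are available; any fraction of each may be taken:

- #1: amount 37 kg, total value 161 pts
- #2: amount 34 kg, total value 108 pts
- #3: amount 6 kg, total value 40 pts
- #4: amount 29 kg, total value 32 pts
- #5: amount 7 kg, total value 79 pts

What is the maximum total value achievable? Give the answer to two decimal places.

Take in order of value per unit:
- #5 (79/7 per unit): all 7 → value 79, running total 79.00
- #3 (40/6 per unit): all 6 → value 40, running total 119.00
- #1 (161/37 per unit): 17 of 37 → value 17×161/37 = 73.9730, running total 192.97
Total 192.97.

192.97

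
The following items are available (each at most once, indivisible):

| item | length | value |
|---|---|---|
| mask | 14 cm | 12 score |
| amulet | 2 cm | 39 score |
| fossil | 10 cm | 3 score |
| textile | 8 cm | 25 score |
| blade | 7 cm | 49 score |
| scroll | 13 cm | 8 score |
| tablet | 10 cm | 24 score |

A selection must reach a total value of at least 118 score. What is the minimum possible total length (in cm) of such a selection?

Subsets with value ≥ 118, sorted by total length:
- amulet+textile+blade+tablet: length 27, value 137
- amulet+textile+blade+scroll: length 30, value 121
Minimum length: 27 cm.

27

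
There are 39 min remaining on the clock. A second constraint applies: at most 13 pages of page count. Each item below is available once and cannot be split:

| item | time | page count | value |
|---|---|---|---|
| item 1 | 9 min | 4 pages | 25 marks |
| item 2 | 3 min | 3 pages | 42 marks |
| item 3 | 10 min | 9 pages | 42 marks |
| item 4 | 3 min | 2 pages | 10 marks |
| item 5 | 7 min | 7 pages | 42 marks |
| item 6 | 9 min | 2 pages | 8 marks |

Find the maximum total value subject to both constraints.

Feasible sets respecting both limits:
- item 2+item 4+item 5: time 13, page count 12, value 94
- item 2+item 5+item 6: time 19, page count 12, value 92
- item 1+item 2+item 4+item 6: time 24, page count 11, value 85
- item 2+item 3: time 13, page count 12, value 84
Best: 94 marks.

94 marks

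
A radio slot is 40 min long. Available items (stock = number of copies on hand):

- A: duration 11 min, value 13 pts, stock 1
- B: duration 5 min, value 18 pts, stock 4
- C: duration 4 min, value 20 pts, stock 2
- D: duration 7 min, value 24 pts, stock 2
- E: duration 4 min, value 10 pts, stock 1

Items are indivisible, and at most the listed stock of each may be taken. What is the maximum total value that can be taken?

Best selections within duration 40 and stock limits:
- 4×B + 2×C + 1×D + 1×E: duration 39, value 146
- 3×B + 2×C + 2×D: duration 37, value 142
Best: 146 pts.

146 pts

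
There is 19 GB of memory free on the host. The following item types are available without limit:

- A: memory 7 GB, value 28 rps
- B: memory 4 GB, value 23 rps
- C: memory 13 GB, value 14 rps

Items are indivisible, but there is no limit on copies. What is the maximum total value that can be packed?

Best value-per-unit is B at 23/4; filling with it alone gives 4×23 = 92.
Optimal mix: 1×A + 3×B → memory 19, value 97.

97 rps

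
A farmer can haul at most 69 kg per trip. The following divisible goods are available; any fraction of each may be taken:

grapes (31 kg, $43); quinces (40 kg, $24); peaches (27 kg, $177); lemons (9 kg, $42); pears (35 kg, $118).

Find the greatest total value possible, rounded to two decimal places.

330.26

Take in order of value per unit:
- peaches (177/27 per unit): all 27 → value 177, running total 177.00
- lemons (42/9 per unit): all 9 → value 42, running total 219.00
- pears (118/35 per unit): 33 of 35 → value 33×118/35 = 111.2571, running total 330.26
Total 330.26.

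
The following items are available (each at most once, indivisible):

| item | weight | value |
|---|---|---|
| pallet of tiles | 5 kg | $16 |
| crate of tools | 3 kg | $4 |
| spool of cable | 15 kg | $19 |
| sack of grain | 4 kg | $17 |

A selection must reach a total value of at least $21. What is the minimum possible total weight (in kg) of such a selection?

Subsets with value ≥ 21, sorted by total weight:
- crate of tools+sack of grain: weight 7, value 21
- pallet of tiles+sack of grain: weight 9, value 33
- pallet of tiles+crate of tools+sack of grain: weight 12, value 37
Minimum weight: 7 kg.

7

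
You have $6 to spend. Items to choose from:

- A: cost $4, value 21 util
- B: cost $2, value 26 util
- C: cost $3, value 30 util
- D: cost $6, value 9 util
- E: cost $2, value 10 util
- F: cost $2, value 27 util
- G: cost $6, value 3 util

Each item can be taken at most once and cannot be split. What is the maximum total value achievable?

63 util

This is a 0/1 knapsack; check combinations near the capacity.
- B+E+F: cost 2+2+2=6, value 26+10+27=63
- C+F: cost 3+2=5, value 30+27=57
- B+C: cost 2+3=5, value 26+30=56
- B+F: cost 2+2=4, value 26+27=53
Best: 63 util.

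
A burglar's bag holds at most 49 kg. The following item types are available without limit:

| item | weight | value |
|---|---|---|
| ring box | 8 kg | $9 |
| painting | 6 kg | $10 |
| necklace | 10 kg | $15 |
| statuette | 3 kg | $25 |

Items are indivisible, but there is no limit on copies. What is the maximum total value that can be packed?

$400

Best value-per-unit is statuette at 25/3, and filling with it alone uses weight 16×3=48. No mix of the others beats 16×25 = 400.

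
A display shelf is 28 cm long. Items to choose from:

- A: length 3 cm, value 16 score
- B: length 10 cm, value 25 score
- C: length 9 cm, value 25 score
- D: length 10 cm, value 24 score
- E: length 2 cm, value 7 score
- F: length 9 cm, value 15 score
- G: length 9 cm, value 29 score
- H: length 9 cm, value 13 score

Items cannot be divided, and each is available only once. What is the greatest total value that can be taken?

This is a 0/1 knapsack; check combinations near the capacity.
- B+C+G: length 10+9+9=28, value 25+25+29=79
- C+D+G: length 9+10+9=28, value 25+24+29=78
- A+C+E+G: length 3+9+2+9=23, value 16+25+7+29=77
- A+B+E+G: length 3+10+2+9=24, value 16+25+7+29=77
Best: 79 score.

79 score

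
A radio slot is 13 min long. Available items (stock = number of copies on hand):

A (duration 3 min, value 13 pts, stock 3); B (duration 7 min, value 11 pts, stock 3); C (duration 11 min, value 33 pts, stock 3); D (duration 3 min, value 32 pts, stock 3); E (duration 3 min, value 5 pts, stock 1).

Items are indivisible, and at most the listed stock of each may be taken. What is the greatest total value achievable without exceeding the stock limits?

109 pts

Top feasible selections:
- 1×A + 3×D: duration 12, value 109
- 3×D + 1×E: duration 12, value 101
- 3×D: duration 9, value 96
Best: 109 pts.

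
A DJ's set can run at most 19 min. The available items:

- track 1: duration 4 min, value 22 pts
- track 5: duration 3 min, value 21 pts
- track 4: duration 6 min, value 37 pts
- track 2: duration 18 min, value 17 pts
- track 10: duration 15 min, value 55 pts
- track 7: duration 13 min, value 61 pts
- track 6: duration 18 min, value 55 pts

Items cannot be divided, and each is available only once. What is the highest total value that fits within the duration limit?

98 pts

Check high-value combinations within 19 min:
- track 4+track 7: duration 6+13=19, value 37+61=98
- track 1+track 7: duration 4+13=17, value 22+61=83
- track 5+track 7: duration 3+13=16, value 21+61=82
- track 1+track 5+track 4: duration 4+3+6=13, value 22+21+37=80
- track 1+track 10: duration 4+15=19, value 22+55=77
Best: 98 pts.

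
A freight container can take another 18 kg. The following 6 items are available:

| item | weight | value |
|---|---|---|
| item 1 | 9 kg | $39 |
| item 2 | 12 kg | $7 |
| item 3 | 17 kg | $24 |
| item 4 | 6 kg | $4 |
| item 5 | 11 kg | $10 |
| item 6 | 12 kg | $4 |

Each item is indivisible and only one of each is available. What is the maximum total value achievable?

This is a 0/1 knapsack; check combinations near the capacity.
- item 1+item 4: weight 9+6=15, value 39+4=43
- item 1: weight 9, value 39
- item 3: weight 17, value 24
Best: $43.

$43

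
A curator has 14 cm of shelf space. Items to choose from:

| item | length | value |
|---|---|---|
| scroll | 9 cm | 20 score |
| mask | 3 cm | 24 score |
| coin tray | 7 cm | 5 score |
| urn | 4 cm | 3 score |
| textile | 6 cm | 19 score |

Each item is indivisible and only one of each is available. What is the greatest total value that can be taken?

46 score

Check high-value combinations within 14 cm:
- mask+urn+textile: length 3+4+6=13, value 24+3+19=46
- scroll+mask: length 9+3=12, value 20+24=44
- mask+textile: length 3+6=9, value 24+19=43
- mask+coin tray+urn: length 3+7+4=14, value 24+5+3=32
Best: 46 score.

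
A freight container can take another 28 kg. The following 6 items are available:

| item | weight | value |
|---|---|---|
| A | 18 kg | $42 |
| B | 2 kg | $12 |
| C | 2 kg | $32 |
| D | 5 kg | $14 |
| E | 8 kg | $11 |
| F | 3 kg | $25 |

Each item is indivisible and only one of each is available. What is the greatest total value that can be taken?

$113

This is a 0/1 knapsack; check combinations near the capacity.
- A+C+D+F: weight 18+2+5+3=28, value 42+32+14+25=113
- A+B+C+F: weight 18+2+2+3=25, value 42+12+32+25=111
- A+B+C+D: weight 18+2+2+5=27, value 42+12+32+14=100
- A+C+F: weight 18+2+3=23, value 42+32+25=99
Best: $113.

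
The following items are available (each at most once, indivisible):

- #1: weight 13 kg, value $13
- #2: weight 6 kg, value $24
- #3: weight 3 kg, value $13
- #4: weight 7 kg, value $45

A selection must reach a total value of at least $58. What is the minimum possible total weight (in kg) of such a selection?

Subsets with value ≥ 58, sorted by total weight:
- #3+#4: weight 10, value 58
- #2+#4: weight 13, value 69
Minimum weight: 10 kg.

10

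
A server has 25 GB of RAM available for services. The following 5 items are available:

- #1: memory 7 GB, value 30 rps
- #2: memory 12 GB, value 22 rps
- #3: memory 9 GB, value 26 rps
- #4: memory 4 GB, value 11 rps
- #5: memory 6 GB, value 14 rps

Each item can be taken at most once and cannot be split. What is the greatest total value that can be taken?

70 rps

Check high-value combinations within 25 GB:
- #1+#3+#5: memory 7+9+6=22, value 30+26+14=70
- #1+#3+#4: memory 7+9+4=20, value 30+26+11=67
- #1+#2+#5: memory 7+12+6=25, value 30+22+14=66
- #1+#2+#4: memory 7+12+4=23, value 30+22+11=63
- #2+#3+#4: memory 12+9+4=25, value 22+26+11=59
Best: 70 rps.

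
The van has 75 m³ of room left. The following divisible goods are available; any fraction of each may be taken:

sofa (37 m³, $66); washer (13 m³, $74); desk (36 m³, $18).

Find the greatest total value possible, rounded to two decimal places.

Take in order of value per unit:
- washer (74/13 per unit): all 13 → value 74, running total 74.00
- sofa (66/37 per unit): all 37 → value 66, running total 140.00
- desk (18/36 per unit): 25 of 36 → value 25×18/36 = 12.5000, running total 152.50
Total 152.50.

152.50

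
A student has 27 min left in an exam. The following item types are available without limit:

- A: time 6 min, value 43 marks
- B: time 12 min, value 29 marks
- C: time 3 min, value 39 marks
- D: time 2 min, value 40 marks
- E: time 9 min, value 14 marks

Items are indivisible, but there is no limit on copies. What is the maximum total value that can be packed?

520 marks

Best value-per-unit is D at 40/2, and filling with it alone uses time 13×2=26. No mix of the others beats 13×40 = 520.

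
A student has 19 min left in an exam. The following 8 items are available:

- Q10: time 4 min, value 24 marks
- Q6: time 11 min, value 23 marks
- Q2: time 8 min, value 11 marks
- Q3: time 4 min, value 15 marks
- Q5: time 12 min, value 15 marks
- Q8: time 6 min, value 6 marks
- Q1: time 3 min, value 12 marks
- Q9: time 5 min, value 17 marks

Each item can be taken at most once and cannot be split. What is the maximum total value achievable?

68 marks

This is a 0/1 knapsack; check combinations near the capacity.
- Q10+Q3+Q1+Q9: time 4+4+3+5=16, value 24+15+12+17=68
- Q10+Q6+Q3: time 4+11+4=19, value 24+23+15=62
- Q10+Q2+Q3+Q1: time 4+8+4+3=19, value 24+11+15+12=62
- Q10+Q3+Q8+Q9: time 4+4+6+5=19, value 24+15+6+17=62
Best: 68 marks.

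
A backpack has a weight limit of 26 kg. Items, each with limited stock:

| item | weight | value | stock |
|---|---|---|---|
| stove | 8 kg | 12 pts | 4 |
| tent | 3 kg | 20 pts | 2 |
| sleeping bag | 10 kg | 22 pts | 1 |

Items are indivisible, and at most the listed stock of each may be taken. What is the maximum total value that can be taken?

Top feasible selections:
- 1×stove + 2×tent + 1×sleeping bag: weight 24, value 74
- 2×stove + 2×tent: weight 22, value 64
Best: 74 pts.

74 pts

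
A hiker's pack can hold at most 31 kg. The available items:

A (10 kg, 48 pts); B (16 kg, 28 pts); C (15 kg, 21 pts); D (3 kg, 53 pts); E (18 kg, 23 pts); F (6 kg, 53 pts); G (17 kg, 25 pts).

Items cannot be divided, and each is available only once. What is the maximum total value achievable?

Check high-value combinations within 31 kg:
- A+D+F: weight 10+3+6=19, value 48+53+53=154
- B+D+F: weight 16+3+6=25, value 28+53+53=134
- D+F+G: weight 3+6+17=26, value 53+53+25=131
- D+E+F: weight 3+18+6=27, value 53+23+53=129
Best: 154 pts.

154 pts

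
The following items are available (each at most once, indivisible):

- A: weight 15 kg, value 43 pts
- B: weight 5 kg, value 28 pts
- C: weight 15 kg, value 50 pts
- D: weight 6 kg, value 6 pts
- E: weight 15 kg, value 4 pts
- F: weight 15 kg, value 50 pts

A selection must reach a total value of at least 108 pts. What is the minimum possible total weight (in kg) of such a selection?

Subsets with value ≥ 108, sorted by total weight:
- B+C+F: weight 35, value 128
- A+B+C: weight 35, value 121
Minimum weight: 35 kg.

35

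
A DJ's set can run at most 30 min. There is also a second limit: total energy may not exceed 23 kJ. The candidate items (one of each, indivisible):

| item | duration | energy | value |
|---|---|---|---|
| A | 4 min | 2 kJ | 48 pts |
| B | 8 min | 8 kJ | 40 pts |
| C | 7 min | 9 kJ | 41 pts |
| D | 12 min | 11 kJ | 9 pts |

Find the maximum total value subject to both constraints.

Feasible sets respecting both limits:
- A+B+C: duration 19, energy 19, value 129
- A+C+D: duration 23, energy 22, value 98
- A+B+D: duration 24, energy 21, value 97
- A+C: duration 11, energy 11, value 89
Best: 129 pts.

129 pts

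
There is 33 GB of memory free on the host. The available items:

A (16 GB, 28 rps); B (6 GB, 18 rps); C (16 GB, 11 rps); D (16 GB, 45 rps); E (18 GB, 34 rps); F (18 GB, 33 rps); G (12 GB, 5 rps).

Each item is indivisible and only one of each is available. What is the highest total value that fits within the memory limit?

This is a 0/1 knapsack; check combinations near the capacity.
- A+D: memory 16+16=32, value 28+45=73
- B+D: memory 6+16=22, value 18+45=63
- C+D: memory 16+16=32, value 11+45=56
- B+E: memory 6+18=24, value 18+34=52
- B+F: memory 6+18=24, value 18+33=51
Best: 73 rps.

73 rps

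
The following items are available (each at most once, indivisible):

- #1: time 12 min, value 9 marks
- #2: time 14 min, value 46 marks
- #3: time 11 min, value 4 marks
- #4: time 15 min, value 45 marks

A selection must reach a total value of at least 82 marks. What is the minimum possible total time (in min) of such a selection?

Subsets with value ≥ 82, sorted by total time:
- #2+#4: time 29, value 91
- #2+#3+#4: time 40, value 95
- #1+#2+#4: time 41, value 100
Minimum time: 29 min.

29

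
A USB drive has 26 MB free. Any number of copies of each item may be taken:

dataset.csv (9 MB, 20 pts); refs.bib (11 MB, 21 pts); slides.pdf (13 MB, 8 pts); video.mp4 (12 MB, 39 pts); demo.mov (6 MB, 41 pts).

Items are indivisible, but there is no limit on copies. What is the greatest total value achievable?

164 pts

Best value-per-unit is demo.mov at 41/6, and filling with it alone uses size 4×6=24. No mix of the others beats 4×41 = 164.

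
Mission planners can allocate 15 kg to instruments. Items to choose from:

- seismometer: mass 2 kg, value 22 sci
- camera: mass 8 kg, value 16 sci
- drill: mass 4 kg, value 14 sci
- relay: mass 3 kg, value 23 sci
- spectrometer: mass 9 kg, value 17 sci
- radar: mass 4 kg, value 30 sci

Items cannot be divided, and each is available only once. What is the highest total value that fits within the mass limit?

Check high-value combinations within 15 kg:
- seismometer+drill+relay+radar: mass 2+4+3+4=13, value 22+14+23+30=89
- seismometer+relay+radar: mass 2+3+4=9, value 22+23+30=75
- camera+relay+radar: mass 8+3+4=15, value 16+23+30=69
Best: 89 sci.

89 sci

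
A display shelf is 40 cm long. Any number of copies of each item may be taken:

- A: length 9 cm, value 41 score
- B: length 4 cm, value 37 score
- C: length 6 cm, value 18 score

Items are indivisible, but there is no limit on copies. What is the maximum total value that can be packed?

Best value-per-unit is B at 37/4, and filling with it alone uses length 10×4=40. No mix of the others beats 10×37 = 370.

370 score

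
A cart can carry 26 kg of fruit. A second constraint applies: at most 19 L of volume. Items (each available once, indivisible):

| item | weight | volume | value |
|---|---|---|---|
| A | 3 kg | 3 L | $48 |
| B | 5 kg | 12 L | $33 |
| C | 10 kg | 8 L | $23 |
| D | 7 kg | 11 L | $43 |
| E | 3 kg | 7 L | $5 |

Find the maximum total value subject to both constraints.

Feasible sets respecting both limits:
- A+D: weight 10, volume 14, value 91
- A+B: weight 8, volume 15, value 81
- A+C+E: weight 16, volume 18, value 76
- A+C: weight 13, volume 11, value 71
Best: $91.

$91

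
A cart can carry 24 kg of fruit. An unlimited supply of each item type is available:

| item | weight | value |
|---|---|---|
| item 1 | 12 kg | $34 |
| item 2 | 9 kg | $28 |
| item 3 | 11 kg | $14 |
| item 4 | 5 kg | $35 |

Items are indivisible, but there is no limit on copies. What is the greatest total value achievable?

Best value-per-unit is item 4 at 35/5, and filling with it alone uses weight 4×5=20. No mix of the others beats 4×35 = 140.

$140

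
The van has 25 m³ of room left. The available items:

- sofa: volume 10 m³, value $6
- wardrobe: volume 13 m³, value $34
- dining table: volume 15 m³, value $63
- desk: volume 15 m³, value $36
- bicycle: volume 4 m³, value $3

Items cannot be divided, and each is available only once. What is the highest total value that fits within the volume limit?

$69

This is a 0/1 knapsack; check combinations near the capacity.
- sofa+dining table: volume 10+15=25, value 6+63=69
- dining table+bicycle: volume 15+4=19, value 63+3=66
- dining table: volume 15, value 63
- sofa+desk: volume 10+15=25, value 6+36=42
- sofa+wardrobe: volume 10+13=23, value 6+34=40
Best: $69.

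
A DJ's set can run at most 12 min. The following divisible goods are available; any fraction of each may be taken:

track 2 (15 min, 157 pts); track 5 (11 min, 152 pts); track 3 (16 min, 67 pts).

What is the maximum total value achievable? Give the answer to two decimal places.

162.47

Take in order of value per unit:
- track 5 (152/11 per unit): all 11 → value 152, running total 152.00
- track 2 (157/15 per unit): 1 of 15 → value 1×157/15 = 10.4667, running total 162.47
Total 162.47.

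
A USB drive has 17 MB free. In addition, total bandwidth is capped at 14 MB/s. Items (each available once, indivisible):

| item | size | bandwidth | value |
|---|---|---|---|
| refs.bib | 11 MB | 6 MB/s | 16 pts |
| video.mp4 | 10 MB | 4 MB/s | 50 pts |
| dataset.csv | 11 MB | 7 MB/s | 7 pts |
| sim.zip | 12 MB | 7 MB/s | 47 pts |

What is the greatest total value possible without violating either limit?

50 pts

Feasible sets respecting both limits:
- video.mp4: size 10, bandwidth 4, value 50
- sim.zip: size 12, bandwidth 7, value 47
- refs.bib: size 11, bandwidth 6, value 16
Best: 50 pts.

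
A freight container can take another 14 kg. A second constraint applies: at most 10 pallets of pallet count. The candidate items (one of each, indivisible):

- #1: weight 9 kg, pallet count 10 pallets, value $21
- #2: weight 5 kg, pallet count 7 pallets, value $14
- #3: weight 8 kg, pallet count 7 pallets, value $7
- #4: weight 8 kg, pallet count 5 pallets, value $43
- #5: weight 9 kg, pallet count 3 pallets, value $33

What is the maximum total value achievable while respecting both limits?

Feasible sets respecting both limits:
- #2+#5: weight 14, pallet count 10, value 47
- #4: weight 8, pallet count 5, value 43
- #5: weight 9, pallet count 3, value 33
- #1: weight 9, pallet count 10, value 21
Best: $47.

$47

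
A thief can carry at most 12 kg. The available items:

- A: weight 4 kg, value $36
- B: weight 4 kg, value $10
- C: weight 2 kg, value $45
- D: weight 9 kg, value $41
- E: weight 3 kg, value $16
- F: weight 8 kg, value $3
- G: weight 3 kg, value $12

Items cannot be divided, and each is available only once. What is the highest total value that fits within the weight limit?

Check high-value combinations within 12 kg:
- A+C+E+G: weight 4+2+3+3=12, value 36+45+16+12=109
- A+C+E: weight 4+2+3=9, value 36+45+16=97
- A+C+G: weight 4+2+3=9, value 36+45+12=93
- A+B+C: weight 4+4+2=10, value 36+10+45=91
Best: $109.

$109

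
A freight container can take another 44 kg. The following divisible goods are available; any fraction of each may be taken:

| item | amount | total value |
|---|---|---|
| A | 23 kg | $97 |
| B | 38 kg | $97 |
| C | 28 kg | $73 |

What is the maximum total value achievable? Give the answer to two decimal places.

151.75

Take in order of value per unit:
- A (97/23 per unit): all 23 → value 97, running total 97.00
- C (73/28 per unit): 21 of 28 → value 21×73/28 = 54.7500, running total 151.75
Total 151.75.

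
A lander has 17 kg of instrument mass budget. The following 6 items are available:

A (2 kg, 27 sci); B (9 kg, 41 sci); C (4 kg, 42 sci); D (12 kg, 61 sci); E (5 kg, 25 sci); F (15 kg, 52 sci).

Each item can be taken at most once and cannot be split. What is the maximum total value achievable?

This is a 0/1 knapsack; check combinations near the capacity.
- A+B+C: mass 2+9+4=15, value 27+41+42=110
- C+D: mass 4+12=16, value 42+61=103
- A+C+E: mass 2+4+5=11, value 27+42+25=94
Best: 110 sci.

110 sci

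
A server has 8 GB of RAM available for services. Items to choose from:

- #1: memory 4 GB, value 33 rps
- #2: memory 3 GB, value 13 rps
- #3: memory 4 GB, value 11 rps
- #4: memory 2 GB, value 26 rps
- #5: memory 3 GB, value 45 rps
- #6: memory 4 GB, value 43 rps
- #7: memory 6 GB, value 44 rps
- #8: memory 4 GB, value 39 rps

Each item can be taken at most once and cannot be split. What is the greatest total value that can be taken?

88 rps

This is a 0/1 knapsack; check combinations near the capacity.
- #5+#6: memory 3+4=7, value 45+43=88
- #5+#8: memory 3+4=7, value 45+39=84
- #2+#4+#5: memory 3+2+3=8, value 13+26+45=84
- #6+#8: memory 4+4=8, value 43+39=82
- #1+#5: memory 4+3=7, value 33+45=78
Best: 88 rps.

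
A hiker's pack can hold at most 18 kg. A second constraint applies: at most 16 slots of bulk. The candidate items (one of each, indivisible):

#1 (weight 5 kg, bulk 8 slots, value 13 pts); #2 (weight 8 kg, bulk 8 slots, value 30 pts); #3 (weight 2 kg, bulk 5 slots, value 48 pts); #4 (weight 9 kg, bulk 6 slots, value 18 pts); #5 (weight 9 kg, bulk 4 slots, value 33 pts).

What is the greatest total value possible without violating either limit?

81 pts

Feasible sets respecting both limits:
- #3+#5: weight 11, bulk 9, value 81
- #2+#3: weight 10, bulk 13, value 78
- #3+#4: weight 11, bulk 11, value 66
Best: 81 pts.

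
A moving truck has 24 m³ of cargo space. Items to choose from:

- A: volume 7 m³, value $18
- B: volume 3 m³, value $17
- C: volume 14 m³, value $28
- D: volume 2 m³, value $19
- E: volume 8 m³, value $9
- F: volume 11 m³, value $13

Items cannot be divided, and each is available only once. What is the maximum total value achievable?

This is a 0/1 knapsack; check combinations near the capacity.
- A+B+D+F: volume 7+3+2+11=23, value 18+17+19+13=67
- A+C+D: volume 7+14+2=23, value 18+28+19=65
- B+C+D: volume 3+14+2=19, value 17+28+19=64
- A+B+D+E: volume 7+3+2+8=20, value 18+17+19+9=63
- A+B+C: volume 7+3+14=24, value 18+17+28=63
Best: $67.

$67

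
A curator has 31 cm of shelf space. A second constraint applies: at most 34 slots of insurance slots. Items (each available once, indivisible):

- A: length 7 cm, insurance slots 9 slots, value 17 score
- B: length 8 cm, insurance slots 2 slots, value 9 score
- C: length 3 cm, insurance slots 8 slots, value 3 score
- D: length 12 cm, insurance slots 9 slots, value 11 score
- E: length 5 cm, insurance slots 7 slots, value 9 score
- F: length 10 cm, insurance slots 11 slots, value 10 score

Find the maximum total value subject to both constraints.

Feasible sets respecting both limits:
- A+B+E+F: length 30, insurance slots 29, value 45
- A+B+C+D: length 30, insurance slots 28, value 40
- A+C+D+E: length 27, insurance slots 33, value 40
Best: 45 score.

45 score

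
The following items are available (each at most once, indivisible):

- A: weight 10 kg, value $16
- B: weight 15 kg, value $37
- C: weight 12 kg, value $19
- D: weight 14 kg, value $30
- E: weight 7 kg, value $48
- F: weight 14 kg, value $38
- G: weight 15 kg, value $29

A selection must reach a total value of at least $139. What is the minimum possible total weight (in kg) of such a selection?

Subsets with value ≥ 139, sorted by total weight:
- A+B+E+F: weight 46, value 139
- B+C+E+F: weight 48, value 142
- B+D+E+F: weight 50, value 153
Minimum weight: 46 kg.

46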